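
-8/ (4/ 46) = -92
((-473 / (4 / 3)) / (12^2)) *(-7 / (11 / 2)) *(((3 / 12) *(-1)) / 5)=-301 / 1920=-0.16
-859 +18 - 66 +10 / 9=-8153 / 9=-905.89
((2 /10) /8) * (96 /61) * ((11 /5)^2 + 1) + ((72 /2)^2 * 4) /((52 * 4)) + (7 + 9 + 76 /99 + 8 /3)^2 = 391375144076 /971524125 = 402.85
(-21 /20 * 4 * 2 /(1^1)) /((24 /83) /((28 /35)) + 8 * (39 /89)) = -51709 /23805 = -2.17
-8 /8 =-1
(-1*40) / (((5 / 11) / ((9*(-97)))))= 76824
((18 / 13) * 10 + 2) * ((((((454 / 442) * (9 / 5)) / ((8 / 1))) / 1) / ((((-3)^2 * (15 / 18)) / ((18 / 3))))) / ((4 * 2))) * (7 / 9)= 163667 / 574600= 0.28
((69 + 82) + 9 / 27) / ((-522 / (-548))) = 124396 / 783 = 158.87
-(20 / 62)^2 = -100 / 961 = -0.10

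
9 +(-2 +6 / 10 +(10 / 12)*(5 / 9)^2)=19093 / 2430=7.86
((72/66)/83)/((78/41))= 82/11869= 0.01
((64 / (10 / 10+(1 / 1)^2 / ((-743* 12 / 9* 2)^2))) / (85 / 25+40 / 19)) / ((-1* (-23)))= 42962661376 / 84999668641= 0.51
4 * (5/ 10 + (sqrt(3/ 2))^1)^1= 2 + 2 * sqrt(6)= 6.90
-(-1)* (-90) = -90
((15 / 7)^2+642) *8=5172.73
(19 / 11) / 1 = 19 / 11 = 1.73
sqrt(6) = 2.45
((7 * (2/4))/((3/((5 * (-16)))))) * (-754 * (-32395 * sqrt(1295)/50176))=-61064575 * sqrt(1295)/1344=-1635027.10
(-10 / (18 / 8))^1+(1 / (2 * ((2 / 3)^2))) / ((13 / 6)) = -1837 / 468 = -3.93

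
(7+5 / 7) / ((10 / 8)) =216 / 35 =6.17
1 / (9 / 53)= 53 / 9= 5.89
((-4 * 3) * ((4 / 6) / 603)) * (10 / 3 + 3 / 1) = -152 / 1809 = -0.08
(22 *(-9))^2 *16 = 627264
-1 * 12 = -12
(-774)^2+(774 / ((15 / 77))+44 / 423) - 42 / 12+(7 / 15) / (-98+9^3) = 321921529771 / 533826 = 603045.80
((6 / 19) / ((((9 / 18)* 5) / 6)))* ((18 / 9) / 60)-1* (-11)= 11.03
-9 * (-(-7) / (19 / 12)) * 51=-38556 / 19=-2029.26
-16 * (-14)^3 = 43904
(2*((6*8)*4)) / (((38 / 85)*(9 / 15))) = 27200 / 19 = 1431.58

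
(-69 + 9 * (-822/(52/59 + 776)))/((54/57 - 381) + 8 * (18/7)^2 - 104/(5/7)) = 0.17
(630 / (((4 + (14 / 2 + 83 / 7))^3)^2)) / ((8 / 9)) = 66706983 / 13421772800000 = 0.00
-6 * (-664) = 3984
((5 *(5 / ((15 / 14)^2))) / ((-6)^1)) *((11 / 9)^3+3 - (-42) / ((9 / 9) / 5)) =-15347584 / 19683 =-779.74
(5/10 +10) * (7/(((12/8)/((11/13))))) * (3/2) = 1617/26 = 62.19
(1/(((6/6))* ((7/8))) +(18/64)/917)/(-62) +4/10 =3470931/9096640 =0.38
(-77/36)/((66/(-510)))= 595/36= 16.53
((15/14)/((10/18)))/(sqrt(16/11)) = 1.60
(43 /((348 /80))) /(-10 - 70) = -43 /348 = -0.12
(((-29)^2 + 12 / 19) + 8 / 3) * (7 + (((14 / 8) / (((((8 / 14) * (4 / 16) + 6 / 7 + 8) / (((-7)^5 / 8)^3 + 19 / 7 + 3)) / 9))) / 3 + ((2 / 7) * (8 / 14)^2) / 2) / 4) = -78367403944797158125 / 68640768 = -1141703483632.31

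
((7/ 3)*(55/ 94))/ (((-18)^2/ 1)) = 385/ 91368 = 0.00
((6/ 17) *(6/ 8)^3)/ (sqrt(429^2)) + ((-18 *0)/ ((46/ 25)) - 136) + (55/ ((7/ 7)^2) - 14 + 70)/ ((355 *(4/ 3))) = -3749311991/ 27616160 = -135.77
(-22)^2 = 484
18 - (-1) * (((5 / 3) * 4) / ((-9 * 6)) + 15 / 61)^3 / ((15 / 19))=18.00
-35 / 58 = -0.60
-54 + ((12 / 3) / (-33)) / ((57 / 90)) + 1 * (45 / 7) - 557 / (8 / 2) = -1094399 / 5852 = -187.01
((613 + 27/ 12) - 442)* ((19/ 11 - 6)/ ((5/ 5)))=-2961/ 4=-740.25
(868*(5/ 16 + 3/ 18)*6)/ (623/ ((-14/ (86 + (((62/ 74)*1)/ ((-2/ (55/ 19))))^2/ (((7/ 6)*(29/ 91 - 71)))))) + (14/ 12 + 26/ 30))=-158651526694080/ 243121979444933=-0.65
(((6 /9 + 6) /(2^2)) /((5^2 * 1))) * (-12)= -4 /5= -0.80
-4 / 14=-2 / 7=-0.29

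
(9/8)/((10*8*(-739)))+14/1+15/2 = 10168631/472960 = 21.50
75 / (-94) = -75 / 94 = -0.80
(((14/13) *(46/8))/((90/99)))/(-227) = -1771/59020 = -0.03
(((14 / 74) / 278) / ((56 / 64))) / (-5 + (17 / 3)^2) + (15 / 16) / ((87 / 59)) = 92552461 / 145567472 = 0.64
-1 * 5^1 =-5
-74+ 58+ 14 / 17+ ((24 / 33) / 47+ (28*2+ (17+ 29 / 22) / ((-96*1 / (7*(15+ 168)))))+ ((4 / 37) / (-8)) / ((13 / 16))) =-55089073551 / 270560576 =-203.61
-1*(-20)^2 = -400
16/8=2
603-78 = 525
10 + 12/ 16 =43/ 4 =10.75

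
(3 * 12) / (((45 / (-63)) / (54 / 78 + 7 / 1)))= -5040 / 13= -387.69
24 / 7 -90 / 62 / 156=38583 / 11284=3.42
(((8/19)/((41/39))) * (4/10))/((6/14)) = 1456/3895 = 0.37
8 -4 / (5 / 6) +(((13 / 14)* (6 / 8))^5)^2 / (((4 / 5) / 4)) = 5056397977667616841 / 1516527445480570880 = 3.33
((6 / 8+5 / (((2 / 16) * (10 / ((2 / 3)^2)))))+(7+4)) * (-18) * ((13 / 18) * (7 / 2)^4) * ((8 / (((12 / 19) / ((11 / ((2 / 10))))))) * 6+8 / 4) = -10594909507 / 96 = -110363640.70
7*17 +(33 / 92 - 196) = -76.64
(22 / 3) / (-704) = -1 / 96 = -0.01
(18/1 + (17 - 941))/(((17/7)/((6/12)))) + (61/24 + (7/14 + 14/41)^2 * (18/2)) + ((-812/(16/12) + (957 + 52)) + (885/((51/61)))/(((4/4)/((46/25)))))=2170.08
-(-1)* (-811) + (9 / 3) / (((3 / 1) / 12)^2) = -763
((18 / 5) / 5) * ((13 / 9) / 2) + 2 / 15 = 49 / 75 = 0.65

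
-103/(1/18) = -1854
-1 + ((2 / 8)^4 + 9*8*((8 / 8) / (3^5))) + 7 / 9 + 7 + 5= 83483 / 6912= 12.08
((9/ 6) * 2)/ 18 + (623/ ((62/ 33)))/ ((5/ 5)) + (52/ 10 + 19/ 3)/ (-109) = 331.66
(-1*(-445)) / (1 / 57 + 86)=25365 / 4903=5.17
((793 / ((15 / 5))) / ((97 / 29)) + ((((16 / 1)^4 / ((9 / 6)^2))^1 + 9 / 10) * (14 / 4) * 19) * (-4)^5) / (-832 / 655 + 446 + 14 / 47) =-53307193418152897 / 11960253648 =-4457028.67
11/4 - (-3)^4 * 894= -289645/4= -72411.25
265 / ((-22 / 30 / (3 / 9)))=-120.45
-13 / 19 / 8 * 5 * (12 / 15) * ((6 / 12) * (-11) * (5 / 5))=143 / 76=1.88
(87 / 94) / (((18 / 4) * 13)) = 29 / 1833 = 0.02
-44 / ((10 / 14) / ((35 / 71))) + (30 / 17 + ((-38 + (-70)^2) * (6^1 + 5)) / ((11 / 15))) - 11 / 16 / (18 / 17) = 25341466835 / 347616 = 72900.75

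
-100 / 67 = -1.49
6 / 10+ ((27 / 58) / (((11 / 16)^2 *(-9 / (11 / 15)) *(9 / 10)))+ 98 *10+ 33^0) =14089588 / 14355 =981.51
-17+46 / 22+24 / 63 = -3356 / 231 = -14.53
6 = 6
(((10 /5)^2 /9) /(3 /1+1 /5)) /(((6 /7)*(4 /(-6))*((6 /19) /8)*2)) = -665 /216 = -3.08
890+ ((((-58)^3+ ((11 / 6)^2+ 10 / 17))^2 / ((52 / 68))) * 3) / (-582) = -146987357861377 / 572832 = -256597672.37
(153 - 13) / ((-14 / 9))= -90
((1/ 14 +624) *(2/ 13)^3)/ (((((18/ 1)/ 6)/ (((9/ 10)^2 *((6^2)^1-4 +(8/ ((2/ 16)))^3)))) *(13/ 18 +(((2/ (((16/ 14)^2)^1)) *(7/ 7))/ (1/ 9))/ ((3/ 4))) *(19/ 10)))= 8905976096256/ 2008881875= 4433.30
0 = 0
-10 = -10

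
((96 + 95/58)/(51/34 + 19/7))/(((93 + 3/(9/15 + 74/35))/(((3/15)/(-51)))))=-753179/780113340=-0.00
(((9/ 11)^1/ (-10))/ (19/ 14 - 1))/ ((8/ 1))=-63/ 2200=-0.03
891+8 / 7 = 6245 / 7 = 892.14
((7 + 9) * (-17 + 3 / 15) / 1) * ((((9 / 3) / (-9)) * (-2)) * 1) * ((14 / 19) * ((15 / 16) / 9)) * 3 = -41.26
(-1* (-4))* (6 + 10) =64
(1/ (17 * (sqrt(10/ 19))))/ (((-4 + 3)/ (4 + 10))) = -7 * sqrt(190)/ 85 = -1.14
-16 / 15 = -1.07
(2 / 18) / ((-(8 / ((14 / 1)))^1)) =-7 / 36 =-0.19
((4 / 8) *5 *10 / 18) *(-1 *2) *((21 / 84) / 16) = -25 / 576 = -0.04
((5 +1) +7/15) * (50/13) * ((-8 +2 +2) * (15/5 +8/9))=-135800/351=-386.89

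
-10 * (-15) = 150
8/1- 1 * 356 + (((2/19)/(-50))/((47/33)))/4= -31076433/89300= -348.00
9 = 9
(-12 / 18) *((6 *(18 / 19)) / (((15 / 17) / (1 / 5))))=-408 / 475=-0.86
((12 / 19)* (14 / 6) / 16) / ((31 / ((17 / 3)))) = 119 / 7068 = 0.02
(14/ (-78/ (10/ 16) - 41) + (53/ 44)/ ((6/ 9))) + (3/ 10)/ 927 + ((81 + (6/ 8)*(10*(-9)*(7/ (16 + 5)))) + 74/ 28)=49599410417/ 788975880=62.87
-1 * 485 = -485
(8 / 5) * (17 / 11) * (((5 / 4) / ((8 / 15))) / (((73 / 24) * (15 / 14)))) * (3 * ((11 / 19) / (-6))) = -714 / 1387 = -0.51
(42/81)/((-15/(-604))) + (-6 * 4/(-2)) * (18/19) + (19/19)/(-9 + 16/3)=2706499/84645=31.97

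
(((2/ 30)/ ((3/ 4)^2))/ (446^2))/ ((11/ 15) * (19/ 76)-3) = -16/ 75637809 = -0.00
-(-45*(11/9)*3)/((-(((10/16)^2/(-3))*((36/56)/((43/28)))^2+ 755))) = -0.22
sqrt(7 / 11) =sqrt(77) / 11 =0.80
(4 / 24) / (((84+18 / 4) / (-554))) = -1.04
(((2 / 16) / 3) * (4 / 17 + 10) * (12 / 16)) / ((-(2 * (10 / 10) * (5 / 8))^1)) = -87 / 340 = -0.26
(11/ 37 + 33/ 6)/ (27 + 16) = 429/ 3182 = 0.13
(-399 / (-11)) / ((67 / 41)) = 16359 / 737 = 22.20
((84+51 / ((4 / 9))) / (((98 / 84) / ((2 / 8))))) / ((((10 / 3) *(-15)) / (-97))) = 46269 / 560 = 82.62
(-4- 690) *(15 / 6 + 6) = -5899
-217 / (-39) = 217 / 39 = 5.56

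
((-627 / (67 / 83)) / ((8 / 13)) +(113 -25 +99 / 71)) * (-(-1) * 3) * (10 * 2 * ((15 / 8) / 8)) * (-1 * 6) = 30126499425 / 304448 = 98954.50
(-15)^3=-3375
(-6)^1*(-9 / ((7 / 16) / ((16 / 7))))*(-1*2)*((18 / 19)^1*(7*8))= -3981312 / 133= -29934.68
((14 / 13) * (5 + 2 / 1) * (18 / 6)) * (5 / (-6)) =-245 / 13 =-18.85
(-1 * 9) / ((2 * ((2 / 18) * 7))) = -81 / 14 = -5.79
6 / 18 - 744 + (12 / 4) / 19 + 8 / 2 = -42152 / 57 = -739.51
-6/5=-1.20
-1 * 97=-97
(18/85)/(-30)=-3/425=-0.01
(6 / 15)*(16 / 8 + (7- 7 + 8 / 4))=8 / 5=1.60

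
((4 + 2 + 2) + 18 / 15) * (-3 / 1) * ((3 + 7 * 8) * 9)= -14655.60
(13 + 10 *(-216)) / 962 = -2147 / 962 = -2.23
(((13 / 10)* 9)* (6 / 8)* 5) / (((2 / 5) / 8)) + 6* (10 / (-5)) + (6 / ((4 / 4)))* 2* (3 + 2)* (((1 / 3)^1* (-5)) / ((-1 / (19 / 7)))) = 1136.93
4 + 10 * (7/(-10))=-3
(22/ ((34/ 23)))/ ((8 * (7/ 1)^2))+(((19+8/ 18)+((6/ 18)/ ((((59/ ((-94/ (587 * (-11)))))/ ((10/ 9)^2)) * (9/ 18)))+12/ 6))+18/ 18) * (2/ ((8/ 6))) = 6931006693423/ 205637731992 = 33.70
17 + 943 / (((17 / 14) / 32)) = 422753 / 17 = 24867.82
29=29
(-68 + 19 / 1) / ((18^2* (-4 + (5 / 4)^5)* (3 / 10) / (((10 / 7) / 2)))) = 89600 / 235953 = 0.38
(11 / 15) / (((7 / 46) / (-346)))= -175076 / 105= -1667.39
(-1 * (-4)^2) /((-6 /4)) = 32 /3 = 10.67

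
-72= -72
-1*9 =-9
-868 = -868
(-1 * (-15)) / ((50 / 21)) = 63 / 10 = 6.30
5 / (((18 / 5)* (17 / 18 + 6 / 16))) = 20 / 19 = 1.05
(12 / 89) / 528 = 1 / 3916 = 0.00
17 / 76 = 0.22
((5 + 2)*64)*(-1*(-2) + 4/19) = 18816/19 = 990.32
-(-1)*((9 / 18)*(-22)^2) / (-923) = -242 / 923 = -0.26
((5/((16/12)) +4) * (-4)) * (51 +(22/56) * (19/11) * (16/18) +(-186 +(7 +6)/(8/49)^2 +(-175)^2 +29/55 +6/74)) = -7879757078231/8205120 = -960346.35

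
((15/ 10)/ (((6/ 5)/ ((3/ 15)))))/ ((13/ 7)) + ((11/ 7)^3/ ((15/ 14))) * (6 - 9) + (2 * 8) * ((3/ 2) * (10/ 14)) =81691/ 12740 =6.41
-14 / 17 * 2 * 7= -196 / 17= -11.53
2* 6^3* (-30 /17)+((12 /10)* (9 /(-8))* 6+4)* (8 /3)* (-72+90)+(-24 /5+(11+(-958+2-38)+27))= -163196 /85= -1919.95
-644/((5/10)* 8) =-161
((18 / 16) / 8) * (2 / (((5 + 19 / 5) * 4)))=0.01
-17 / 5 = -3.40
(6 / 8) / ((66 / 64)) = 8 / 11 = 0.73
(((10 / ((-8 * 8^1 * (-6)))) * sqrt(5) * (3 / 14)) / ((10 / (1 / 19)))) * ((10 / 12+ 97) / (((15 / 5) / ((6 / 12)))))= 587 * sqrt(5) / 1225728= 0.00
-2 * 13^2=-338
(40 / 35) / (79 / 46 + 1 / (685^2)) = 172674800 / 259481747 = 0.67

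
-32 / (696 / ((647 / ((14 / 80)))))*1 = -103520 / 609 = -169.98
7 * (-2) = -14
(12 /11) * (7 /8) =21 /22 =0.95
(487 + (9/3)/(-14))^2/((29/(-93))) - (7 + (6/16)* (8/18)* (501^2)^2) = -2058198008563/196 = -10501010247.77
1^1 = 1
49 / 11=4.45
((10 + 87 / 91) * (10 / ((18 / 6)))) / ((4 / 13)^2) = 64805 / 168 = 385.74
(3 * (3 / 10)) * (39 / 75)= 117 / 250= 0.47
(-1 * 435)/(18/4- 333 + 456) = -58/17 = -3.41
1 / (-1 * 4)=-1 / 4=-0.25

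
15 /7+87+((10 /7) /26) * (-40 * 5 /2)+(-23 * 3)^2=440863 /91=4844.65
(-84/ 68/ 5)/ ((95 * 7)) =-0.00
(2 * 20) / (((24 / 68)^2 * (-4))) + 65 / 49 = -69635 / 882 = -78.95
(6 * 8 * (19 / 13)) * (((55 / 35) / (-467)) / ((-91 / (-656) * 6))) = -1096832 / 3867227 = -0.28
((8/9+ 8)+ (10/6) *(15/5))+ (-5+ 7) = 143/9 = 15.89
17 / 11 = 1.55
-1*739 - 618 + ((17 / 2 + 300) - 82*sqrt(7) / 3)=-2097 / 2 - 82*sqrt(7) / 3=-1120.82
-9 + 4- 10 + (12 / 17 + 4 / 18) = -2153 / 153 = -14.07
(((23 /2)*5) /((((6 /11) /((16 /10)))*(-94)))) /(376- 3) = -253 /52593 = -0.00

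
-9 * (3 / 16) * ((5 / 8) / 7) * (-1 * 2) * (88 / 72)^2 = 605 / 1344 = 0.45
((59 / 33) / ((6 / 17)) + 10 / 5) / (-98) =-1399 / 19404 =-0.07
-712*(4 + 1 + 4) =-6408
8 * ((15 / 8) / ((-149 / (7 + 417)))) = -6360 / 149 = -42.68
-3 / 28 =-0.11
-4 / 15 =-0.27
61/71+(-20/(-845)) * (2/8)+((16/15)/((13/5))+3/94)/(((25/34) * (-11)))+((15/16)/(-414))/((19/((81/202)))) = 0.81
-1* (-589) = 589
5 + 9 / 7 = 44 / 7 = 6.29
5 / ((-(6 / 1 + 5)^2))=-5 / 121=-0.04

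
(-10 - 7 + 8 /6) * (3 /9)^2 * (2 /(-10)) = 47 /135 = 0.35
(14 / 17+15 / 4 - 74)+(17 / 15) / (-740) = -3275266 / 47175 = -69.43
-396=-396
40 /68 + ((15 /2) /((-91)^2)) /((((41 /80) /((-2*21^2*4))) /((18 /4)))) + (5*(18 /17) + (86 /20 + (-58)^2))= 3941502619 /1177930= 3346.13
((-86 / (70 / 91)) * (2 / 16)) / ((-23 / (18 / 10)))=5031 / 4600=1.09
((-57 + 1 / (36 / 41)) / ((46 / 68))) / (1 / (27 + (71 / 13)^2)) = -164165974 / 34983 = -4692.74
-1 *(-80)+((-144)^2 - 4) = 20812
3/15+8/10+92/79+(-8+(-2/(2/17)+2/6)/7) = -13631/1659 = -8.22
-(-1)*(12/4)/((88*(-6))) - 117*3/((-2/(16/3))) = 164735/176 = 935.99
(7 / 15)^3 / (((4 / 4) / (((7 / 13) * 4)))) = 9604 / 43875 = 0.22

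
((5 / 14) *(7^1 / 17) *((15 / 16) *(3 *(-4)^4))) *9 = 16200 / 17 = 952.94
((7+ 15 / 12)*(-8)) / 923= -66 / 923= -0.07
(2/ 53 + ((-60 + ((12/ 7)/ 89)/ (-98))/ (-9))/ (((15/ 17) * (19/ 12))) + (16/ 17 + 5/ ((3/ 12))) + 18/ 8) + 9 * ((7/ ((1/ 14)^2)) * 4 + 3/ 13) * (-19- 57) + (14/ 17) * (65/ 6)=-1530175752505578833/ 407621536140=-3753912.92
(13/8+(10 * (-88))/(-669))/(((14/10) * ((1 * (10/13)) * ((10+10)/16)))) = 204581/93660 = 2.18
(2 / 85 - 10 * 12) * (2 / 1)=-20396 / 85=-239.95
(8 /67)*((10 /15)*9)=48 /67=0.72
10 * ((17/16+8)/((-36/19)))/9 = -13775/2592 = -5.31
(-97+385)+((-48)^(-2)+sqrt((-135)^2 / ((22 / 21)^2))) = 10565003 / 25344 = 416.86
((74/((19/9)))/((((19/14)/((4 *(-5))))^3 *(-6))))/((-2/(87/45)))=-2355449600/130321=-18074.21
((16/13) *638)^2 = 104203264/169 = 616587.36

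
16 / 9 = 1.78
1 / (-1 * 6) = -1 / 6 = -0.17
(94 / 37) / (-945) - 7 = -244849 / 34965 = -7.00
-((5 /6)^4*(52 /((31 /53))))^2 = -185437890625 /100881936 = -1838.17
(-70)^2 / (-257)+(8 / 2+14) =-1.07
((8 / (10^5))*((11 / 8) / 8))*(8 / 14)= 11 / 1400000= 0.00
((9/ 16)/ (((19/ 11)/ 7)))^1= 2.28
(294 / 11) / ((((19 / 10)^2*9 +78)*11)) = 9800 / 445643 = 0.02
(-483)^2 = 233289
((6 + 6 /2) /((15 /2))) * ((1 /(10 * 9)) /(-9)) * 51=-17 /225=-0.08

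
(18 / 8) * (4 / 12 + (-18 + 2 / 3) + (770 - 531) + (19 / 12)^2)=32329 / 64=505.14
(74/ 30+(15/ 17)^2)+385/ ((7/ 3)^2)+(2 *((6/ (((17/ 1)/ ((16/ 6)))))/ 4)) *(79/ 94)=106046207/ 1426215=74.35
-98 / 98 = -1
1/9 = 0.11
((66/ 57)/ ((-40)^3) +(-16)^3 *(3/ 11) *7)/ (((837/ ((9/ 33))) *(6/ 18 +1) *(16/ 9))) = -1.07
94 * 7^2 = 4606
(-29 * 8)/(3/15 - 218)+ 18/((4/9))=90529/2178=41.57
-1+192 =191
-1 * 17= -17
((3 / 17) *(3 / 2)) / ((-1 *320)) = -0.00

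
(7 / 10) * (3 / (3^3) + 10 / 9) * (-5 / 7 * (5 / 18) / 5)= -11 / 324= -0.03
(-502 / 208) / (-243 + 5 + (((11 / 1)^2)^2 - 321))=-251 / 1464528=-0.00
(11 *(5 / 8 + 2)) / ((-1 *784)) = -33 / 896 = -0.04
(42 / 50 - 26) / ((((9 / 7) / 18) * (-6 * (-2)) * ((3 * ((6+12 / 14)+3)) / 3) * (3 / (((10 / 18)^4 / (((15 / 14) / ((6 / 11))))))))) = -2157470 / 44818191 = -0.05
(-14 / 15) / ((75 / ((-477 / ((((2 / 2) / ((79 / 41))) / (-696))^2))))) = 2243244269952 / 210125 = 10675760.95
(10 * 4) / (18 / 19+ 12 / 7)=2660 / 177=15.03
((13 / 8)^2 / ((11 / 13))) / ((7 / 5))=2.23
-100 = -100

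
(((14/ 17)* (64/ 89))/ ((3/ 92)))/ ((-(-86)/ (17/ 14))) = 2944/ 11481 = 0.26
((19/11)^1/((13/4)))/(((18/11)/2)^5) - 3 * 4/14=3183190/5373459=0.59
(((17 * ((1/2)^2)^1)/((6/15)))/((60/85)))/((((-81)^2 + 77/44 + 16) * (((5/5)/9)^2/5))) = 39015/42104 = 0.93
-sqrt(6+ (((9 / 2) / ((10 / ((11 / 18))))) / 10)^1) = -sqrt(2411) / 20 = -2.46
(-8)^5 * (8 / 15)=-262144 / 15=-17476.27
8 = 8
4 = 4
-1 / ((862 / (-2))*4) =1 / 1724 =0.00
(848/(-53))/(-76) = 4/19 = 0.21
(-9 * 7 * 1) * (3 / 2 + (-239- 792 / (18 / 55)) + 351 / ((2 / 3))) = 134253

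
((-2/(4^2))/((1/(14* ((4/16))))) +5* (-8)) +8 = -519/16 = -32.44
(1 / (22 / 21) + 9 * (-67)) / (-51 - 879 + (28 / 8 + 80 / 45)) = 23841 / 36619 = 0.65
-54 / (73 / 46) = -2484 / 73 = -34.03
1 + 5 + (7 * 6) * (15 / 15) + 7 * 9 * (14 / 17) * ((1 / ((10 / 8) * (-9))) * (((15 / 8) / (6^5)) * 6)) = 352463 / 7344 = 47.99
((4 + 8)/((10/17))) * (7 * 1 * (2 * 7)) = 9996/5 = 1999.20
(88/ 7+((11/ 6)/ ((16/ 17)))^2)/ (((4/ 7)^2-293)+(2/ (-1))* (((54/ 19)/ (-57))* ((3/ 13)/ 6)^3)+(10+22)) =-5861560533829/ 93362533360128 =-0.06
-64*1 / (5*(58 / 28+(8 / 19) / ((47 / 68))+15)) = -800128 / 1105215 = -0.72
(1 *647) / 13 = 647 / 13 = 49.77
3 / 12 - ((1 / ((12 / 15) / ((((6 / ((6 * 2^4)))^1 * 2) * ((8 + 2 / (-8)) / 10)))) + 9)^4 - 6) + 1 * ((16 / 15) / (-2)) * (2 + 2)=-6917.18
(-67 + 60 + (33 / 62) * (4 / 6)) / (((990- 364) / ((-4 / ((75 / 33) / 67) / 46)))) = 151822 / 5579225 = 0.03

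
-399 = -399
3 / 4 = 0.75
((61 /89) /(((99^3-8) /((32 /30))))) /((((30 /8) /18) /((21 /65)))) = 23424 /20046905125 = 0.00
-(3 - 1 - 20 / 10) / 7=0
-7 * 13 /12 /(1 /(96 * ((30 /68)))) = -5460 /17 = -321.18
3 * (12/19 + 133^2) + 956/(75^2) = 53069.06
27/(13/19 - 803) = -513/15244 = -0.03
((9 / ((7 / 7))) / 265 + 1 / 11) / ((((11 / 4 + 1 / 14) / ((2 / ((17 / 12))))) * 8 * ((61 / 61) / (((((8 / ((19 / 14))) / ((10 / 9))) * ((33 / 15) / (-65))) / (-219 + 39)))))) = 32928 / 4226253125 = 0.00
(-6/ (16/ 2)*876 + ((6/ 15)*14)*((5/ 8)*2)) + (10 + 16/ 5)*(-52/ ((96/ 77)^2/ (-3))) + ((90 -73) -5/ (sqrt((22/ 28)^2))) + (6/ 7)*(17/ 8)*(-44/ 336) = 236352373/ 344960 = 685.16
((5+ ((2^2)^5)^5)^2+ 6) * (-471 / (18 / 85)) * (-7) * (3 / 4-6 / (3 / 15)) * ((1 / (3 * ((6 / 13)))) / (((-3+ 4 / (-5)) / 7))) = 233479996850733104730252326243117049025 / 304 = 768026305430043107665303700000000000.00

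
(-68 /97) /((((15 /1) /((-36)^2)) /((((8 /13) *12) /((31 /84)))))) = -236888064 /195455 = -1211.98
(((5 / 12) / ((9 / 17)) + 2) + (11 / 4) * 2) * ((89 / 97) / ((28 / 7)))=79655 / 41904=1.90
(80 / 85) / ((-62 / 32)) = -256 / 527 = -0.49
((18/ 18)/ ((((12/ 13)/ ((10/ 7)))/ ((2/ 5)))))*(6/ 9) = 26/ 63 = 0.41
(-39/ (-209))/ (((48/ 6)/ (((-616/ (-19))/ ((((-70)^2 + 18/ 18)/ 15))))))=315/ 136097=0.00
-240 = -240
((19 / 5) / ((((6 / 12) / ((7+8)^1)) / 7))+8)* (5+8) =10478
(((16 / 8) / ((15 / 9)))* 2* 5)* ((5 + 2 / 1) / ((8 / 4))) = 42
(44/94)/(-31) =-22/1457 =-0.02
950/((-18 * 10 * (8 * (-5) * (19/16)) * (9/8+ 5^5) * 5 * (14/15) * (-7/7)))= -4/525189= -0.00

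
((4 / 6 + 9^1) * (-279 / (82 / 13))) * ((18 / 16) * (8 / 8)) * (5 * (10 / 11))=-7888725 / 3608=-2186.45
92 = 92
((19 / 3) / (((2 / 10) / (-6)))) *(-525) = 99750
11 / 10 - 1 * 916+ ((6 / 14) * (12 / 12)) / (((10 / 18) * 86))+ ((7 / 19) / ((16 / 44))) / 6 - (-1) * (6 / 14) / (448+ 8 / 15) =-914.72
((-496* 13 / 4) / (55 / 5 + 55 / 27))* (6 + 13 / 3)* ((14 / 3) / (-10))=262353 / 440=596.26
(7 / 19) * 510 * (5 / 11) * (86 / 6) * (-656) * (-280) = 46994528000 / 209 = 224854200.96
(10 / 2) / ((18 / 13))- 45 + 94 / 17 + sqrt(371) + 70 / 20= -4951 / 153 + sqrt(371)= -13.10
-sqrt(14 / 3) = -sqrt(42) / 3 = -2.16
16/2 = 8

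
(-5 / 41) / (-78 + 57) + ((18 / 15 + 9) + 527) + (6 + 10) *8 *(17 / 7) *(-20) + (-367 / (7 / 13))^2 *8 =111820044817 / 30135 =3710636.96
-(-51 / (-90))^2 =-289 / 900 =-0.32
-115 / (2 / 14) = -805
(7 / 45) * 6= 14 / 15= 0.93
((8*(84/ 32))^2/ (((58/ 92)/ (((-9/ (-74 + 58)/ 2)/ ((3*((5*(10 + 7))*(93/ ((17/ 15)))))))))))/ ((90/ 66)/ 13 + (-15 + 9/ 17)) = -391391/ 598014800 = -0.00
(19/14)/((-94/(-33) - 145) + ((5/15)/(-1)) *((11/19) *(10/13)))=-51623/5412806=-0.01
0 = 0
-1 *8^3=-512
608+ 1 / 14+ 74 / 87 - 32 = 702691 / 1218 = 576.92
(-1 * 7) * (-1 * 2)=14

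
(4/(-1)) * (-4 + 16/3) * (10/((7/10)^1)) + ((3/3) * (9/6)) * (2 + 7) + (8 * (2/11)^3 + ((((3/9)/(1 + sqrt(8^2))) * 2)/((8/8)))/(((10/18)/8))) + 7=-15254461/279510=-54.58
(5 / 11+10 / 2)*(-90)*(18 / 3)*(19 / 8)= -76950 / 11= -6995.45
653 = 653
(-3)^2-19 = -10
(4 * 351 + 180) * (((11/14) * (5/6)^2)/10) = 605/7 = 86.43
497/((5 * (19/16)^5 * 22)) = 260571136/136185445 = 1.91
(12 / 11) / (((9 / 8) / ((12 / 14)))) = 64 / 77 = 0.83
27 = 27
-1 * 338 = -338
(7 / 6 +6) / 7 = 43 / 42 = 1.02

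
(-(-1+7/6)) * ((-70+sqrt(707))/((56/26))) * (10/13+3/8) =595/96 -17 * sqrt(707)/192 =3.84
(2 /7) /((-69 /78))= -52 /161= -0.32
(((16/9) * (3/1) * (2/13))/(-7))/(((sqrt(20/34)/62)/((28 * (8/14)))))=-15872 * sqrt(170)/1365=-151.61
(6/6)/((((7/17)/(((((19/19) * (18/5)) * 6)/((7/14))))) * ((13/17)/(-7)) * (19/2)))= -124848/1235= -101.09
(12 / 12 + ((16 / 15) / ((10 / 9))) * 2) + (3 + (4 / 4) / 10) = 301 / 50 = 6.02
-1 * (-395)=395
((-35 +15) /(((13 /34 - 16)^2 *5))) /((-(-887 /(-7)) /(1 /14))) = 0.00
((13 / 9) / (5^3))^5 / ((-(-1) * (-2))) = -371293 / 3604064941406250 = -0.00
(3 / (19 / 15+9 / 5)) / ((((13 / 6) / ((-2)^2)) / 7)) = 3780 / 299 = 12.64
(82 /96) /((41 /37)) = 37 /48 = 0.77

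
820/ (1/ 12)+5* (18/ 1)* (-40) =6240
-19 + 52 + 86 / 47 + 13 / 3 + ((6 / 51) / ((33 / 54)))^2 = 39.20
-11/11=-1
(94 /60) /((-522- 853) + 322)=-47 /31590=-0.00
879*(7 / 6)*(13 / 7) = 3809 / 2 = 1904.50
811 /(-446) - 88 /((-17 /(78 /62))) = 1103275 /235042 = 4.69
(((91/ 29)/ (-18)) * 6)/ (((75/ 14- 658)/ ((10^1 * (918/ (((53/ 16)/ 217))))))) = 13535383680/ 14043569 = 963.81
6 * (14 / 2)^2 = 294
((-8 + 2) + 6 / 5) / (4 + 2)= -4 / 5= -0.80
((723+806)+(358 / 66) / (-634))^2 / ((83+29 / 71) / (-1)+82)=-72656563836028151 / 43773008400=-1659848.53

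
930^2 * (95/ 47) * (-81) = -6655405500/ 47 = -141604372.34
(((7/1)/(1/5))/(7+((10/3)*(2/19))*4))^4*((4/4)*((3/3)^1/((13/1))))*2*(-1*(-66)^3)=9108217700567370000/684361242253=13309078.80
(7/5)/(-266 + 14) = -1/180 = -0.01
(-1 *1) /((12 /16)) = -1.33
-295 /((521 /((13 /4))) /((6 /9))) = -3835 /3126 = -1.23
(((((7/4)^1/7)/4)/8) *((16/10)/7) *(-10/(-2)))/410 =1/45920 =0.00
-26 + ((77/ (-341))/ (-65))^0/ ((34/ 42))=-421/ 17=-24.76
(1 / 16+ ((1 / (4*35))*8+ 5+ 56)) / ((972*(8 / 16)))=3803 / 30240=0.13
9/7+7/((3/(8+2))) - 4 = 433/21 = 20.62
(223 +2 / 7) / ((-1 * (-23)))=1563 / 161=9.71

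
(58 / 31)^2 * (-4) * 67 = -901552 / 961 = -938.14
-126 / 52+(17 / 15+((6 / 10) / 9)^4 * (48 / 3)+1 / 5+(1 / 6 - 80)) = -53257292 / 658125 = -80.92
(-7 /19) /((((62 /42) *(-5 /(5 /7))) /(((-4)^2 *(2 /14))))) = 48 /589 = 0.08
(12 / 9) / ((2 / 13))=26 / 3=8.67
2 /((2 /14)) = 14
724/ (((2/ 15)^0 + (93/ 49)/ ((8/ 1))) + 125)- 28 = -1101772/ 49485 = -22.26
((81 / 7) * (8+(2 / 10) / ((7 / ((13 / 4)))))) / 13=91773 / 12740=7.20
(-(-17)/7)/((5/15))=51/7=7.29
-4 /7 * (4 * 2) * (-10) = 320 /7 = 45.71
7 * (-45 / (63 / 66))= -330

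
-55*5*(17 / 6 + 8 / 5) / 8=-7315 / 48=-152.40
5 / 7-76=-527 / 7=-75.29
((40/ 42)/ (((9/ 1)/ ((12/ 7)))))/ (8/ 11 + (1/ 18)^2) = 31680/ 127547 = 0.25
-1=-1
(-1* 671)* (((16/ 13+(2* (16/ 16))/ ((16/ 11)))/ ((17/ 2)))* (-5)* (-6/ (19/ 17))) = -2727615/ 494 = -5521.49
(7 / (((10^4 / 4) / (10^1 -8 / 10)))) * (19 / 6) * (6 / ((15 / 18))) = 9177 / 15625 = 0.59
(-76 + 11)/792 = -65/792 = -0.08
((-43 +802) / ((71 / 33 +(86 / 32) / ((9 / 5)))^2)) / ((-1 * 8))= -10349856 / 1449023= -7.14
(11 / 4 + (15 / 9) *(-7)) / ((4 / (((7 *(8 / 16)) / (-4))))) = 749 / 384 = 1.95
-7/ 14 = -0.50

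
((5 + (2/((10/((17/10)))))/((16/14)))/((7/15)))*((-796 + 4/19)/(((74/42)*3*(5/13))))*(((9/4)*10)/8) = -140572341/11248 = -12497.54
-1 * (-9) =9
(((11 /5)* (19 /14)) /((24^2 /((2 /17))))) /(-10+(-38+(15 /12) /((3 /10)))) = -0.00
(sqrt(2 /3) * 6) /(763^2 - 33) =0.00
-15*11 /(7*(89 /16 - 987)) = 2640 /109921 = 0.02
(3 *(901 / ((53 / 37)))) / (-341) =-1887 / 341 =-5.53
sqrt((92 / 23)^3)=8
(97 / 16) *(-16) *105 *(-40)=407400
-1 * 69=-69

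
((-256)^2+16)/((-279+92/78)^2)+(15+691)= 82982145442/117397225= 706.85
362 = 362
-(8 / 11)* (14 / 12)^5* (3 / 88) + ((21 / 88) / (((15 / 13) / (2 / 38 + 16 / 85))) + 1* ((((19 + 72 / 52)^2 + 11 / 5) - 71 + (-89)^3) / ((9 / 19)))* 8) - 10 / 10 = -5093391766133082881 / 428005749600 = -11900288.19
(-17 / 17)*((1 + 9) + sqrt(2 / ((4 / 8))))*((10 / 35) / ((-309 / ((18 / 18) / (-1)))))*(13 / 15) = -104 / 10815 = -0.01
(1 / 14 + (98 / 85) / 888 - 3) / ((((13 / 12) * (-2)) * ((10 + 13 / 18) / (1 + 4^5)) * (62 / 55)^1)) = 78473357325 / 684921874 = 114.57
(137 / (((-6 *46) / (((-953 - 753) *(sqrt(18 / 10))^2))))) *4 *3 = 2103498 / 115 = 18291.29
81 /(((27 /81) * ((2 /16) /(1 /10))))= 194.40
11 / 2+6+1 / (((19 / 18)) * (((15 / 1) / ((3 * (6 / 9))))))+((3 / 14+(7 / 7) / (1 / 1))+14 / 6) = 30272 / 1995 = 15.17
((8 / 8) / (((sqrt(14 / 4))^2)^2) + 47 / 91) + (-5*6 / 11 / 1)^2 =619401 / 77077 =8.04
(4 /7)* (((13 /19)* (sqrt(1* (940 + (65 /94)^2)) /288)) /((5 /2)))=13* sqrt(8310065) /2250360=0.02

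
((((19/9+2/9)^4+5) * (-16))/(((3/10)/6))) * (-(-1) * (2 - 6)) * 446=1601889280/81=19776410.86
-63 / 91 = -9 / 13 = -0.69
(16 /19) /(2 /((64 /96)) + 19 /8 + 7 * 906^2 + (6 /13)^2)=21632 /147599589721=0.00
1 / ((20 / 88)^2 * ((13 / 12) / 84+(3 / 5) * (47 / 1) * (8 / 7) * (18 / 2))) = 487872 / 7309765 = 0.07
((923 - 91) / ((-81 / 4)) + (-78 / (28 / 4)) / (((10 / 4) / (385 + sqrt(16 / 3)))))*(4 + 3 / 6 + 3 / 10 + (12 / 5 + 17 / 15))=-3558100 / 243 - 1040*sqrt(3) / 21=-14728.16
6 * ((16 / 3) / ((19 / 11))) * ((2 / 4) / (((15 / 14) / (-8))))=-19712 / 285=-69.16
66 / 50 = 33 / 25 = 1.32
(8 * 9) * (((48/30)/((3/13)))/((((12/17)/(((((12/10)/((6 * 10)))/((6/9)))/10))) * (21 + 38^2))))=1326/915625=0.00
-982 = -982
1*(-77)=-77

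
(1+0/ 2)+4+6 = 11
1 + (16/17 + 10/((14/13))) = 1336/119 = 11.23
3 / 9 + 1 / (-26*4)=101 / 312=0.32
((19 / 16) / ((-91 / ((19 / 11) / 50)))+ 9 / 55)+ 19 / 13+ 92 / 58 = 5736007 / 1786400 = 3.21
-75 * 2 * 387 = -58050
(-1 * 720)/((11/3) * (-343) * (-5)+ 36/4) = -540/4723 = -0.11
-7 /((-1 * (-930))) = -7 /930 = -0.01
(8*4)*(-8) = -256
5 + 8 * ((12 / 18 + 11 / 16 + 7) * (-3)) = -391 / 2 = -195.50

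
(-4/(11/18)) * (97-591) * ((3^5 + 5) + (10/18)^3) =802451.16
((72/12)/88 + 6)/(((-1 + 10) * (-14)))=-89/1848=-0.05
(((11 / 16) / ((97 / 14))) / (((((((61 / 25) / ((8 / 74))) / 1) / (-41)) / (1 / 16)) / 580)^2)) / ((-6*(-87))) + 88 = 6320174666641 / 71153676432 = 88.82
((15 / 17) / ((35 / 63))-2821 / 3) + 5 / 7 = -334877 / 357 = -938.03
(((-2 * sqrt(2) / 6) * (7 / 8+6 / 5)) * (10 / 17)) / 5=-83 * sqrt(2) / 1020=-0.12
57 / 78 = 19 / 26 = 0.73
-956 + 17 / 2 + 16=-1863 / 2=-931.50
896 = 896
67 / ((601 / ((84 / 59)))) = 5628 / 35459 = 0.16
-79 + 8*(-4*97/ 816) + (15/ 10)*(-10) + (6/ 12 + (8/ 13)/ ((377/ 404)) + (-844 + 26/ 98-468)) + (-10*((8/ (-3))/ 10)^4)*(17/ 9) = -1047963806281589/ 744041639250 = -1408.47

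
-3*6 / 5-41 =-223 / 5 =-44.60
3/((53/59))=177/53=3.34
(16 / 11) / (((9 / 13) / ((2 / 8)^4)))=13 / 1584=0.01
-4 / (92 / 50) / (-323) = 50 / 7429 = 0.01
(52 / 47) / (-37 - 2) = -4 / 141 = -0.03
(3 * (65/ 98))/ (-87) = -65/ 2842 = -0.02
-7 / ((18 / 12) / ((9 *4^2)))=-672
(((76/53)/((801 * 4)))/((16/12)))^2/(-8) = -361/25632102528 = -0.00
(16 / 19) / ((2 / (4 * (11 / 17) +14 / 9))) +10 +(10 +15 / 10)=23.24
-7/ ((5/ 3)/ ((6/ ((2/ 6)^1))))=-378/ 5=-75.60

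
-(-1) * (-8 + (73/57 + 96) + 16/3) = 5393/57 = 94.61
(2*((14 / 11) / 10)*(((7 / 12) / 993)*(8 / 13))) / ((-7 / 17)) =-476 / 2129985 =-0.00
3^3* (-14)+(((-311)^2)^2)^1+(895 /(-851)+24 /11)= 87571700655722 /9361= 9354951464.13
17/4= 4.25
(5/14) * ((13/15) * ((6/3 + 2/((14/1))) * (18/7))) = 585/343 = 1.71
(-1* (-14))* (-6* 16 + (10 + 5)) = -1134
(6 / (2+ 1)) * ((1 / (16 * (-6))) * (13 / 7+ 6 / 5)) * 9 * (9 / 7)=-2889 / 3920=-0.74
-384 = -384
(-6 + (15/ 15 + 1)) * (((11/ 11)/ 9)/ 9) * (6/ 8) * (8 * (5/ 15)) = -8/ 81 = -0.10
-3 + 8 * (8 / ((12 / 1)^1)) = 7 / 3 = 2.33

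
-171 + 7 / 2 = -335 / 2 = -167.50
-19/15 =-1.27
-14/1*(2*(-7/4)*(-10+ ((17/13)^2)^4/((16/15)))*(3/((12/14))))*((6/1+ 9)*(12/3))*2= -133155449018025/3262922884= -40808.64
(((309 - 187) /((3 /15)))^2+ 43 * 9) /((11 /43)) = 16016941 /11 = 1456085.55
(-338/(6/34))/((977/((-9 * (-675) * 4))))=-46542600/977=-47638.28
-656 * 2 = -1312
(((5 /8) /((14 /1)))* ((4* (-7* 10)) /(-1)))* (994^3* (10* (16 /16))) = 122763473000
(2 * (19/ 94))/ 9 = 0.04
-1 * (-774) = 774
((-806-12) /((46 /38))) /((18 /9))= -7771 /23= -337.87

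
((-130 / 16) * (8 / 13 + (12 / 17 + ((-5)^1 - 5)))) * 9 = 43155 / 68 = 634.63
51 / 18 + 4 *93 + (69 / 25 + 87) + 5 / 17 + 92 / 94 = 55834061 / 119850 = 465.87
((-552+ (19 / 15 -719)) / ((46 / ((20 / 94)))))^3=-6908938709336 / 34106789907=-202.57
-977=-977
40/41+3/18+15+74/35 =157189/8610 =18.26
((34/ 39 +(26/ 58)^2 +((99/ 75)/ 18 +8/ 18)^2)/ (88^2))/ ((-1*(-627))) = 2968529137/ 10749722686560000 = 0.00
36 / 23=1.57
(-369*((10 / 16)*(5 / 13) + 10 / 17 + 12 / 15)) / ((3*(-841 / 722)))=639269991 / 3717220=171.98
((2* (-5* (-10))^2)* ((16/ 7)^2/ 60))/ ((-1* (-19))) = 64000/ 2793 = 22.91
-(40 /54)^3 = -8000 /19683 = -0.41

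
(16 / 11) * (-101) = -1616 / 11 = -146.91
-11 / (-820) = 11 / 820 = 0.01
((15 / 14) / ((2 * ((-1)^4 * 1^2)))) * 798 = 855 / 2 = 427.50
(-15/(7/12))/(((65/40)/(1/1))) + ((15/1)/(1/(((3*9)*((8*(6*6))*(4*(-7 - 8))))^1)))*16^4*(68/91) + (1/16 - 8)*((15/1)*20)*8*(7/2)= -4455430250295/13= -342725403868.85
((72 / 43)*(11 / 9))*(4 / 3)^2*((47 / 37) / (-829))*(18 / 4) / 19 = -33088 / 25059841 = -0.00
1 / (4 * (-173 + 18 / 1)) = -1 / 620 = -0.00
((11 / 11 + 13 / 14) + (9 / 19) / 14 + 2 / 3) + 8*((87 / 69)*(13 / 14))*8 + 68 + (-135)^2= 168586636 / 9177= 18370.56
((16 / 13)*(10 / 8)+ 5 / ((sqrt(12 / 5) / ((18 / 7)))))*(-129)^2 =332820 / 13+ 249615*sqrt(15) / 7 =163709.36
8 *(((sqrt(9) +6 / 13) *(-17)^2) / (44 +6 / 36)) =124848 / 689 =181.20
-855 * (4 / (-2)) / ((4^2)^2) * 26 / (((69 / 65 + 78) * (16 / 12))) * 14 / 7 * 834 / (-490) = -20084805 / 3581312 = -5.61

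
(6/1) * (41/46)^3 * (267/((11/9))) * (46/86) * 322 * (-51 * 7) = -1241631871011/21758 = -57065533.18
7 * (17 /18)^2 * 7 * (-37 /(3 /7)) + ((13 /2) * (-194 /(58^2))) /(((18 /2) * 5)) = -7711354171 /2043630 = -3773.36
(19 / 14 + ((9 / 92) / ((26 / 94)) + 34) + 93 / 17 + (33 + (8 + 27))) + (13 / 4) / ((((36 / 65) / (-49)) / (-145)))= 41801.72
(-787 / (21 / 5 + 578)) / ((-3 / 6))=7870 / 2911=2.70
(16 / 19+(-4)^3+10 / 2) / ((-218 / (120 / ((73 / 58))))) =25.44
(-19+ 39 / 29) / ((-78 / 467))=119552 / 1131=105.70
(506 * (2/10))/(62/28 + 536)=644/3425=0.19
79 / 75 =1.05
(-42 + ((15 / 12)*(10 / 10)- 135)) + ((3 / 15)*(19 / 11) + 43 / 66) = -115337 / 660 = -174.75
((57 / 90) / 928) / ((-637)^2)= 19 / 11296608960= 0.00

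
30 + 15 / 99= 30.15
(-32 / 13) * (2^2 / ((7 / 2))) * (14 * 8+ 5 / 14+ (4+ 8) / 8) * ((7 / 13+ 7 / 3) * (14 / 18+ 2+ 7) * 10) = -2872770560 / 31941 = -89939.91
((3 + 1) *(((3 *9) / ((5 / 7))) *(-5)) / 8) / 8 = -189 / 16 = -11.81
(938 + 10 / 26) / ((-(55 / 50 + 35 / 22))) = -670945 / 1924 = -348.72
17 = 17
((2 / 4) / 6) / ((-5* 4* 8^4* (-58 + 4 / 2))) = 0.00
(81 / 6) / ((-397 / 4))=-54 / 397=-0.14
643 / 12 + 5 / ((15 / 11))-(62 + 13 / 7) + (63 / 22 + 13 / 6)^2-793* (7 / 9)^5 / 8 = -3807882931 / 400116024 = -9.52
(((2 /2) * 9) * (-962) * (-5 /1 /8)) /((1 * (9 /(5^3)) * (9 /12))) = 300625 /3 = 100208.33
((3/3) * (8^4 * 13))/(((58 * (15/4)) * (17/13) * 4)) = 346112/7395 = 46.80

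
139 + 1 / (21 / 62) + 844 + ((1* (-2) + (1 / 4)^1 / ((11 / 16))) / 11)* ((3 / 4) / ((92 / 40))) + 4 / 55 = 288117152 / 292215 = 985.98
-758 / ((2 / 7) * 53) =-2653 / 53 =-50.06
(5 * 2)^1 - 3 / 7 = 67 / 7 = 9.57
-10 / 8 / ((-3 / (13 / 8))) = 0.68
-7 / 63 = -1 / 9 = -0.11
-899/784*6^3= -24273/98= -247.68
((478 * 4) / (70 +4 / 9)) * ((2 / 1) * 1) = 17208 / 317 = 54.28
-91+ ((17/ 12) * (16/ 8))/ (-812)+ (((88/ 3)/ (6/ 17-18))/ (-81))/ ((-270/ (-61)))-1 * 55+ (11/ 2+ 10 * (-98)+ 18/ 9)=-1118.50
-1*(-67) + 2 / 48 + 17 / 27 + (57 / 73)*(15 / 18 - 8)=978805 / 15768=62.08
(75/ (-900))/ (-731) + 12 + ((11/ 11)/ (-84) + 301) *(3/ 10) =62814169/ 614040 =102.30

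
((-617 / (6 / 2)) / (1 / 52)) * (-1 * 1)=10694.67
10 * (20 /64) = 25 /8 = 3.12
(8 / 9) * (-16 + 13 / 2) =-76 / 9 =-8.44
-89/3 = -29.67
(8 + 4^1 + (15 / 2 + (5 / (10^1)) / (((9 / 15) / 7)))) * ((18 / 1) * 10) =4560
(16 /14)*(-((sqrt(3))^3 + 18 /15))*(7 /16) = -3*sqrt(3) /2 - 3 /5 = -3.20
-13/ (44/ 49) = -637/ 44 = -14.48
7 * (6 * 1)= 42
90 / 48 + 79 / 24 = 31 / 6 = 5.17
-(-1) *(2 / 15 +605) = 9077 / 15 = 605.13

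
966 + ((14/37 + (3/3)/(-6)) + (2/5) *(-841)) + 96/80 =700423/1110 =631.01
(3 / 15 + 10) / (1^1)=51 / 5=10.20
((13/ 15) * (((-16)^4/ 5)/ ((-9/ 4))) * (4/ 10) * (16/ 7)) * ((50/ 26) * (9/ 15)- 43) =4563402752/ 23625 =193159.90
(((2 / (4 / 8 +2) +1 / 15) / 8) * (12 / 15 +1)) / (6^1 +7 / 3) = 117 / 5000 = 0.02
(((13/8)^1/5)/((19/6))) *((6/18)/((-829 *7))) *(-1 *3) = 39/2205140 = 0.00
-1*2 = -2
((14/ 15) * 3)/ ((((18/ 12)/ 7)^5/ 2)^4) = 18741689215263795549569024/ 17433922005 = 1075012794590266.70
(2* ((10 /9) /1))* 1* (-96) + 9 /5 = -3173 /15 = -211.53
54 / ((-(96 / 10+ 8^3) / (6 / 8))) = -405 / 5216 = -0.08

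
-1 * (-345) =345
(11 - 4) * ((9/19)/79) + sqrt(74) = 63/1501 + sqrt(74) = 8.64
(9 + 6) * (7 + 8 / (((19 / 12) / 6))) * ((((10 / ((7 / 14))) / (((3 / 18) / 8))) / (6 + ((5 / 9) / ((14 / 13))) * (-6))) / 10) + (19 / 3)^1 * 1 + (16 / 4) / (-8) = 128681525 / 6954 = 18504.68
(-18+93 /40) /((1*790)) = -627 /31600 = -0.02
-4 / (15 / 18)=-24 / 5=-4.80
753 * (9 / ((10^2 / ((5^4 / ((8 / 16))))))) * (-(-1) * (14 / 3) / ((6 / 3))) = 395325 / 2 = 197662.50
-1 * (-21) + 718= 739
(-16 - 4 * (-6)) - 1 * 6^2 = -28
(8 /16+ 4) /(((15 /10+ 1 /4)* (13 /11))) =198 /91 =2.18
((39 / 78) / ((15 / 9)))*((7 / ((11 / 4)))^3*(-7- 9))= -526848 / 6655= -79.17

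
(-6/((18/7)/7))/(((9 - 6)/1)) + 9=32/9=3.56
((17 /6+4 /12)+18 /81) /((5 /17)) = 1037 /90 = 11.52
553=553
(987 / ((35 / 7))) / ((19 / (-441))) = -435267 / 95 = -4581.76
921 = 921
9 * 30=270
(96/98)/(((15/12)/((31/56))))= 744/1715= 0.43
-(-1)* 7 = 7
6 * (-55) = -330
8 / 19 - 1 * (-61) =1167 / 19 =61.42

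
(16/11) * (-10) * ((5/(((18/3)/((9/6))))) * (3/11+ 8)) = -18200/121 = -150.41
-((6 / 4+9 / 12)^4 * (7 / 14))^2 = -43046721 / 262144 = -164.21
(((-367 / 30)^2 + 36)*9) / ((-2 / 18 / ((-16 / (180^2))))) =167089 / 22500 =7.43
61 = 61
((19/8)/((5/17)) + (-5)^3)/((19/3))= -14031/760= -18.46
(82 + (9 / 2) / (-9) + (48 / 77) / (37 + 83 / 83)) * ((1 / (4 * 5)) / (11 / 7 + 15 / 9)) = 715551 / 568480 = 1.26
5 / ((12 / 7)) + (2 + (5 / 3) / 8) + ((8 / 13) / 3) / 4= 1615 / 312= 5.18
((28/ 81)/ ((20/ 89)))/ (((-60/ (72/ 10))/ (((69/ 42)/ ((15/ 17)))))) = -34799/ 101250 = -0.34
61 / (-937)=-61 / 937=-0.07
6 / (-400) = -3 / 200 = -0.02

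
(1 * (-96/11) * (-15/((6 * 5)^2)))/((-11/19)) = -152/605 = -0.25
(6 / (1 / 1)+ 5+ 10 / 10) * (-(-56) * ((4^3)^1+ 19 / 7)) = 44832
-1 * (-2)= 2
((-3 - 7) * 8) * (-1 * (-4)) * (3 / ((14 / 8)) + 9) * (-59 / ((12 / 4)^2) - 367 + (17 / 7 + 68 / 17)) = 185032000 / 147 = 1258721.09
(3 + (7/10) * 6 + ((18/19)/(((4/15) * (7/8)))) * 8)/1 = 26388/665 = 39.68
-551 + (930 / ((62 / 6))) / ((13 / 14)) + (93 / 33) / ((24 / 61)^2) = -35901845 / 82368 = -435.87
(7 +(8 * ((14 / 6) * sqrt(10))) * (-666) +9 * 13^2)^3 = 7088351514112 -19301308959744 * sqrt(10) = -53947746621294.23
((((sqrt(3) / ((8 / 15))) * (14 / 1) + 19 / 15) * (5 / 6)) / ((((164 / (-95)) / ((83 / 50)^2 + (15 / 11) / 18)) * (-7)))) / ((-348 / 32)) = -4438153 * sqrt(3) / 9416880 - 84324907 / 3707896500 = -0.84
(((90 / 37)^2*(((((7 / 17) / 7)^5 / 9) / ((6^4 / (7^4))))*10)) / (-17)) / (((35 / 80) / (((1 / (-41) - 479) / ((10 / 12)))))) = 2694608000 / 4064452831203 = 0.00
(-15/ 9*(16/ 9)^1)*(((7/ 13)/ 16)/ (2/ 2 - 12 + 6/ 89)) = 445/ 48789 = 0.01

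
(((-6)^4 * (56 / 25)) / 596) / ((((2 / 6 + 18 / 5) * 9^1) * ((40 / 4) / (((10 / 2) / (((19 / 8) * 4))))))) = 6048 / 835145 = 0.01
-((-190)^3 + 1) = 6858999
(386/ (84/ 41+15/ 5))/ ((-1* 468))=-7913/ 48438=-0.16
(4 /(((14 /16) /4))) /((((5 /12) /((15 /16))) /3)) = 864 /7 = 123.43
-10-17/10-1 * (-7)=-4.70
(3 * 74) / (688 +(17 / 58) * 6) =6438 / 20003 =0.32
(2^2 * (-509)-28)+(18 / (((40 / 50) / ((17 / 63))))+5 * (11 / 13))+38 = -366857 / 182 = -2015.70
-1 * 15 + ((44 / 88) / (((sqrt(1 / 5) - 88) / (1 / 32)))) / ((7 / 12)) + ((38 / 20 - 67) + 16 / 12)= -320226727 / 4065495 - 3 * sqrt(5) / 4336528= -78.77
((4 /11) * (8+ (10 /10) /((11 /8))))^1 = 384 /121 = 3.17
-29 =-29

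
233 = 233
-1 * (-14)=14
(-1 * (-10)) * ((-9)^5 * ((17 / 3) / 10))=-334611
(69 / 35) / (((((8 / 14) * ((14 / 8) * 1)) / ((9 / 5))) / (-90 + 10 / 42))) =-78039 / 245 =-318.53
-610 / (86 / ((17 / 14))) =-5185 / 602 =-8.61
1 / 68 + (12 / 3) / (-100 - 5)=-167 / 7140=-0.02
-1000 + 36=-964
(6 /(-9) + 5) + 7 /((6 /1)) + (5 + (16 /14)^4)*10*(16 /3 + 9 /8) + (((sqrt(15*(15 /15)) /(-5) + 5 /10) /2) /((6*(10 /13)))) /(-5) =13*sqrt(15) /3000 + 1263642887 /2881200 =438.60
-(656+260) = -916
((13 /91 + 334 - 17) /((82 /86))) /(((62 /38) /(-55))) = -99755700 /8897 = -11212.29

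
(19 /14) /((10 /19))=361 /140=2.58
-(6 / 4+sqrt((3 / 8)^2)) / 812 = -15 / 6496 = -0.00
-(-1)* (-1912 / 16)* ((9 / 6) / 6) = -29.88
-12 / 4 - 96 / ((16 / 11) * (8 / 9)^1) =-309 / 4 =-77.25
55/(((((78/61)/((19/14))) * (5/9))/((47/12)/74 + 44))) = 498728131/107744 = 4628.83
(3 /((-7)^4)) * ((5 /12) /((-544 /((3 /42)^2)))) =-5 /1024016896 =-0.00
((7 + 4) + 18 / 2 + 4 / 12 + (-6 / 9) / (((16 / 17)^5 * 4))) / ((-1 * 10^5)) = -8433761 / 41943040000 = -0.00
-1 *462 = -462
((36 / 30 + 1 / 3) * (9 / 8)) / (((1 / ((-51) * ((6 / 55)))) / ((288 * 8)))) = -6080832 / 275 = -22112.12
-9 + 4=-5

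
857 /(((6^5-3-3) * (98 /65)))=11141 /152292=0.07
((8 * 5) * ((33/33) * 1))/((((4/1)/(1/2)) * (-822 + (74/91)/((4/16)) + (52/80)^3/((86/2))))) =-156520000/25629864073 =-0.01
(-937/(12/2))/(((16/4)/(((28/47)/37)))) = -6559/10434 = -0.63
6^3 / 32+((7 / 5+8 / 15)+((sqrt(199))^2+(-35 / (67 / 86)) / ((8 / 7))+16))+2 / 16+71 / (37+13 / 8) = 154309247 / 828120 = 186.34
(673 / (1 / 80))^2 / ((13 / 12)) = 34784947200 / 13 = 2675765169.23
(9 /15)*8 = 24 /5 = 4.80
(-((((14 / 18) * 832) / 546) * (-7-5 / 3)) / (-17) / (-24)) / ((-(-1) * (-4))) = -26 / 4131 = -0.01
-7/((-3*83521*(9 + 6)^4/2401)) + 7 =88793279932/12684751875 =7.00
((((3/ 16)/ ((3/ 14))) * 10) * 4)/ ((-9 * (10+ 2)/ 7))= -245/ 108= -2.27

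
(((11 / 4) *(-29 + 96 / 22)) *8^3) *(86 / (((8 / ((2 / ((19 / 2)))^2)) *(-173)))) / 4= 1491584 / 62453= 23.88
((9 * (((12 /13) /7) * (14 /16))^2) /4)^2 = 6561 /7311616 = 0.00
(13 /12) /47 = 0.02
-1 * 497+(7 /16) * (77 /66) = -496.49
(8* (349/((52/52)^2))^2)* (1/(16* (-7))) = -121801/14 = -8700.07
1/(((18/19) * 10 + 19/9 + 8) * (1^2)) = 171/3349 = 0.05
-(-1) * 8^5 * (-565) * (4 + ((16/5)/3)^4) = -992479412224/10125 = -98022658.00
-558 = -558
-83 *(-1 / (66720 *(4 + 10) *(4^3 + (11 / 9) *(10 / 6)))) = 747 / 555154880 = 0.00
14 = 14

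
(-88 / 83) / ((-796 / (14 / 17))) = 308 / 280789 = 0.00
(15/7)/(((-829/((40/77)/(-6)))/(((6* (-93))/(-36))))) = 0.00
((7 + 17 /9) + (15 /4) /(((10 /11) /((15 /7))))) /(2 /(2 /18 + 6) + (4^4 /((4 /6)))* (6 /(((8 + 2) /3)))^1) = 491425 /19169136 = 0.03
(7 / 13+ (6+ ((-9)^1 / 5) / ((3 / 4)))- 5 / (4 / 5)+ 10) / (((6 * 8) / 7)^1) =14357 / 12480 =1.15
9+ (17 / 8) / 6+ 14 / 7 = 545 / 48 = 11.35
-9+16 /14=-55 /7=-7.86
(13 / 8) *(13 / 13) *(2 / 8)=13 / 32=0.41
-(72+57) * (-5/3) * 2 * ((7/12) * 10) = 7525/3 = 2508.33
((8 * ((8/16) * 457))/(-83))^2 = 3341584/6889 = 485.06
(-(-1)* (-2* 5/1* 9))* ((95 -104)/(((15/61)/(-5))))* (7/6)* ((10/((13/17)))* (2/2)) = -3266550/13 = -251273.08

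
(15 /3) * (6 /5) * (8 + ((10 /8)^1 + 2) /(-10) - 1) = 801 /20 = 40.05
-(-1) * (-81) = -81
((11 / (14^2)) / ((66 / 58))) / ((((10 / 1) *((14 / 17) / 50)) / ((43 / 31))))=105995 / 255192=0.42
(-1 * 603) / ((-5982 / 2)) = 201 / 997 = 0.20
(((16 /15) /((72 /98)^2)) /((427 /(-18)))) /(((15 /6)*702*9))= -686 /130071825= -0.00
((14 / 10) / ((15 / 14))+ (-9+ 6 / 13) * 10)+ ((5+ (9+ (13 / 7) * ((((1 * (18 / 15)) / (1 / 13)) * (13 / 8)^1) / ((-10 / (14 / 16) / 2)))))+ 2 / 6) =-811027 / 10400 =-77.98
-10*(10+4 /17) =-1740 /17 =-102.35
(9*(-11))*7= -693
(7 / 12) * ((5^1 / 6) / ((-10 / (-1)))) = 7 / 144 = 0.05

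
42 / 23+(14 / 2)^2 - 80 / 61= 69469 / 1403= 49.51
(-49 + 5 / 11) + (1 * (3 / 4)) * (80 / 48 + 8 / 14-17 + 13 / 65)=-59.47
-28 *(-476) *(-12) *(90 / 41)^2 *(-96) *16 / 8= 248732467200 / 1681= 147966964.43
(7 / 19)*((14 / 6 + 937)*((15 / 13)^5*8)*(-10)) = -399451500000 / 7054567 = -56623.11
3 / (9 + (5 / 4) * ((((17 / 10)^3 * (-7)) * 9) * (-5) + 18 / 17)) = 2720 / 1763301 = 0.00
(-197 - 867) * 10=-10640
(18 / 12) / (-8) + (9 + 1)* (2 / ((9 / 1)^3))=-1867 / 11664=-0.16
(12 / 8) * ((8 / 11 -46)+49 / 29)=-41709 / 638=-65.37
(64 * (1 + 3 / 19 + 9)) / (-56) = -1544 / 133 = -11.61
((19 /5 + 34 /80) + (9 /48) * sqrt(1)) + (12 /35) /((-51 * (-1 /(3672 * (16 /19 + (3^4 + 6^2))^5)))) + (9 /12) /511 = 11356828010613807430621 /20244585424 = 560981011601.76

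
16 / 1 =16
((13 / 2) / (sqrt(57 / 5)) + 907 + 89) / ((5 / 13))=169 * sqrt(285) / 570 + 12948 / 5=2594.61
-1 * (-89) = 89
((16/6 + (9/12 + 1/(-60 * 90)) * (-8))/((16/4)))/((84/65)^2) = -380081/762048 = -0.50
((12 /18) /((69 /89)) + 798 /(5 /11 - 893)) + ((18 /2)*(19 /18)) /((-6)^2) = 1867465 /8129304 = 0.23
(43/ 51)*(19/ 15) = 817/ 765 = 1.07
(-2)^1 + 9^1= 7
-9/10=-0.90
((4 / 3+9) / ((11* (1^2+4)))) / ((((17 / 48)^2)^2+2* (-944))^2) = 291185897766912 / 5524453596277960122295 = 0.00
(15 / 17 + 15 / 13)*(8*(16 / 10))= 5760 / 221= 26.06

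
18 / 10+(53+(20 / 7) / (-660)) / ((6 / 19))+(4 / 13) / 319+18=245089714 / 1306305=187.62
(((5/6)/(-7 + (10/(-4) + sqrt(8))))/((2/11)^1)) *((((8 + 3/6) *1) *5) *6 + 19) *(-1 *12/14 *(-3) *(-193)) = 34902120 *sqrt(2)/2303 + 165785070/2303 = 93419.07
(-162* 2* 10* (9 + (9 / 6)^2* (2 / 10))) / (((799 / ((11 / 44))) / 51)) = -45927 / 94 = -488.59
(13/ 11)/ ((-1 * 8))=-0.15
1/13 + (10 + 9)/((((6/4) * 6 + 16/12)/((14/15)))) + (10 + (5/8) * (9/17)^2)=55756131/4658680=11.97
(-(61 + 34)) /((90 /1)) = -19 /18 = -1.06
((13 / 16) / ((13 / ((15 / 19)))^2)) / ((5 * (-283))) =-45 / 21249904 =-0.00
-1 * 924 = -924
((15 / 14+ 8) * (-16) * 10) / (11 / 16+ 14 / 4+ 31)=-162560 / 3941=-41.25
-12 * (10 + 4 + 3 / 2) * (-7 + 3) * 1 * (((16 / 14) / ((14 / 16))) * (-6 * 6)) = -1714176 / 49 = -34983.18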